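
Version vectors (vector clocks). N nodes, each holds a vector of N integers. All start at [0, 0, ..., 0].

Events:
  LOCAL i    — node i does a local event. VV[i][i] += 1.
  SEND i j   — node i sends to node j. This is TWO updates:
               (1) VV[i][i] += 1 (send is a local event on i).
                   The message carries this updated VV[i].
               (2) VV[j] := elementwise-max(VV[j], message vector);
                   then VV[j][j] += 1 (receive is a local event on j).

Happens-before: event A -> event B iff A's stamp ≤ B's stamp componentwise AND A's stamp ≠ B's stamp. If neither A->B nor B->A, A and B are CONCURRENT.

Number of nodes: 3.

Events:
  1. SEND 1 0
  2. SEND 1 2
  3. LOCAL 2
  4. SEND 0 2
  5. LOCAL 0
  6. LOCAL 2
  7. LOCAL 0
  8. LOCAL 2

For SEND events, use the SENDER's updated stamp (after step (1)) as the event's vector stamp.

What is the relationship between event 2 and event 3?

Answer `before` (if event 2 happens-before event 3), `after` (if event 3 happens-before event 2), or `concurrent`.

Answer: before

Derivation:
Initial: VV[0]=[0, 0, 0]
Initial: VV[1]=[0, 0, 0]
Initial: VV[2]=[0, 0, 0]
Event 1: SEND 1->0: VV[1][1]++ -> VV[1]=[0, 1, 0], msg_vec=[0, 1, 0]; VV[0]=max(VV[0],msg_vec) then VV[0][0]++ -> VV[0]=[1, 1, 0]
Event 2: SEND 1->2: VV[1][1]++ -> VV[1]=[0, 2, 0], msg_vec=[0, 2, 0]; VV[2]=max(VV[2],msg_vec) then VV[2][2]++ -> VV[2]=[0, 2, 1]
Event 3: LOCAL 2: VV[2][2]++ -> VV[2]=[0, 2, 2]
Event 4: SEND 0->2: VV[0][0]++ -> VV[0]=[2, 1, 0], msg_vec=[2, 1, 0]; VV[2]=max(VV[2],msg_vec) then VV[2][2]++ -> VV[2]=[2, 2, 3]
Event 5: LOCAL 0: VV[0][0]++ -> VV[0]=[3, 1, 0]
Event 6: LOCAL 2: VV[2][2]++ -> VV[2]=[2, 2, 4]
Event 7: LOCAL 0: VV[0][0]++ -> VV[0]=[4, 1, 0]
Event 8: LOCAL 2: VV[2][2]++ -> VV[2]=[2, 2, 5]
Event 2 stamp: [0, 2, 0]
Event 3 stamp: [0, 2, 2]
[0, 2, 0] <= [0, 2, 2]? True
[0, 2, 2] <= [0, 2, 0]? False
Relation: before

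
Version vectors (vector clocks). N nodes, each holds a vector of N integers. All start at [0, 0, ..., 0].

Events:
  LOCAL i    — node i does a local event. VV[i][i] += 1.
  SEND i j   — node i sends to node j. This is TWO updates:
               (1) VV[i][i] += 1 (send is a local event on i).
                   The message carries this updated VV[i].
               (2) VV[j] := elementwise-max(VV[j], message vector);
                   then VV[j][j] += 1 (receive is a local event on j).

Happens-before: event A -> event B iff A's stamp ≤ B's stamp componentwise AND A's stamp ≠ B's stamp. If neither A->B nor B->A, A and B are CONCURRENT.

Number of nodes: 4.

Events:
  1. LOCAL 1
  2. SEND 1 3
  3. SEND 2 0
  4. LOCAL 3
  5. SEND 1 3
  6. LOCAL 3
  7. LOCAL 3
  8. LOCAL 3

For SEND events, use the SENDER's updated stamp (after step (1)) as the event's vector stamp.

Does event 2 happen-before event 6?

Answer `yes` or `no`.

Answer: yes

Derivation:
Initial: VV[0]=[0, 0, 0, 0]
Initial: VV[1]=[0, 0, 0, 0]
Initial: VV[2]=[0, 0, 0, 0]
Initial: VV[3]=[0, 0, 0, 0]
Event 1: LOCAL 1: VV[1][1]++ -> VV[1]=[0, 1, 0, 0]
Event 2: SEND 1->3: VV[1][1]++ -> VV[1]=[0, 2, 0, 0], msg_vec=[0, 2, 0, 0]; VV[3]=max(VV[3],msg_vec) then VV[3][3]++ -> VV[3]=[0, 2, 0, 1]
Event 3: SEND 2->0: VV[2][2]++ -> VV[2]=[0, 0, 1, 0], msg_vec=[0, 0, 1, 0]; VV[0]=max(VV[0],msg_vec) then VV[0][0]++ -> VV[0]=[1, 0, 1, 0]
Event 4: LOCAL 3: VV[3][3]++ -> VV[3]=[0, 2, 0, 2]
Event 5: SEND 1->3: VV[1][1]++ -> VV[1]=[0, 3, 0, 0], msg_vec=[0, 3, 0, 0]; VV[3]=max(VV[3],msg_vec) then VV[3][3]++ -> VV[3]=[0, 3, 0, 3]
Event 6: LOCAL 3: VV[3][3]++ -> VV[3]=[0, 3, 0, 4]
Event 7: LOCAL 3: VV[3][3]++ -> VV[3]=[0, 3, 0, 5]
Event 8: LOCAL 3: VV[3][3]++ -> VV[3]=[0, 3, 0, 6]
Event 2 stamp: [0, 2, 0, 0]
Event 6 stamp: [0, 3, 0, 4]
[0, 2, 0, 0] <= [0, 3, 0, 4]? True. Equal? False. Happens-before: True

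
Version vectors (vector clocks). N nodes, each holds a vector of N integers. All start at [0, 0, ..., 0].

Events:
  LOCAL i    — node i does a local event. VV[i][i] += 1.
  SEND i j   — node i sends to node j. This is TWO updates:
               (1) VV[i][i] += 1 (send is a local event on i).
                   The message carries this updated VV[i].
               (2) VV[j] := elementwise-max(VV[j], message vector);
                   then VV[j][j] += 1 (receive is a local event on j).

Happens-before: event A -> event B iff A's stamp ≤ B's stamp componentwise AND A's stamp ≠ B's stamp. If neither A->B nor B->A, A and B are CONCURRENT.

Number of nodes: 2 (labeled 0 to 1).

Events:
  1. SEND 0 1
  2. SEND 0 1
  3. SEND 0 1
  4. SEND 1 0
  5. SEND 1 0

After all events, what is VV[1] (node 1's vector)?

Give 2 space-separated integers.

Answer: 3 5

Derivation:
Initial: VV[0]=[0, 0]
Initial: VV[1]=[0, 0]
Event 1: SEND 0->1: VV[0][0]++ -> VV[0]=[1, 0], msg_vec=[1, 0]; VV[1]=max(VV[1],msg_vec) then VV[1][1]++ -> VV[1]=[1, 1]
Event 2: SEND 0->1: VV[0][0]++ -> VV[0]=[2, 0], msg_vec=[2, 0]; VV[1]=max(VV[1],msg_vec) then VV[1][1]++ -> VV[1]=[2, 2]
Event 3: SEND 0->1: VV[0][0]++ -> VV[0]=[3, 0], msg_vec=[3, 0]; VV[1]=max(VV[1],msg_vec) then VV[1][1]++ -> VV[1]=[3, 3]
Event 4: SEND 1->0: VV[1][1]++ -> VV[1]=[3, 4], msg_vec=[3, 4]; VV[0]=max(VV[0],msg_vec) then VV[0][0]++ -> VV[0]=[4, 4]
Event 5: SEND 1->0: VV[1][1]++ -> VV[1]=[3, 5], msg_vec=[3, 5]; VV[0]=max(VV[0],msg_vec) then VV[0][0]++ -> VV[0]=[5, 5]
Final vectors: VV[0]=[5, 5]; VV[1]=[3, 5]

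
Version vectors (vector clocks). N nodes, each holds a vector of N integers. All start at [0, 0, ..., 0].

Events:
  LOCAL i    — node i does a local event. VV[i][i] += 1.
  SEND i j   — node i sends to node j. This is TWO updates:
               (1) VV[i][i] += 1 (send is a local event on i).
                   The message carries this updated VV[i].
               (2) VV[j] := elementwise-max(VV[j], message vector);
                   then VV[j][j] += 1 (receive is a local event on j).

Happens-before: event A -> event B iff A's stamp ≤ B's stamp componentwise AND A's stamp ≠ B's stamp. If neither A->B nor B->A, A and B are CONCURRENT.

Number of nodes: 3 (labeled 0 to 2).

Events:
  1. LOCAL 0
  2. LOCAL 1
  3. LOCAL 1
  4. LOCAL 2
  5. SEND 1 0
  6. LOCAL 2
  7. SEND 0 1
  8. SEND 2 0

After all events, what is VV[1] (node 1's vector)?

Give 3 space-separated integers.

Answer: 3 4 0

Derivation:
Initial: VV[0]=[0, 0, 0]
Initial: VV[1]=[0, 0, 0]
Initial: VV[2]=[0, 0, 0]
Event 1: LOCAL 0: VV[0][0]++ -> VV[0]=[1, 0, 0]
Event 2: LOCAL 1: VV[1][1]++ -> VV[1]=[0, 1, 0]
Event 3: LOCAL 1: VV[1][1]++ -> VV[1]=[0, 2, 0]
Event 4: LOCAL 2: VV[2][2]++ -> VV[2]=[0, 0, 1]
Event 5: SEND 1->0: VV[1][1]++ -> VV[1]=[0, 3, 0], msg_vec=[0, 3, 0]; VV[0]=max(VV[0],msg_vec) then VV[0][0]++ -> VV[0]=[2, 3, 0]
Event 6: LOCAL 2: VV[2][2]++ -> VV[2]=[0, 0, 2]
Event 7: SEND 0->1: VV[0][0]++ -> VV[0]=[3, 3, 0], msg_vec=[3, 3, 0]; VV[1]=max(VV[1],msg_vec) then VV[1][1]++ -> VV[1]=[3, 4, 0]
Event 8: SEND 2->0: VV[2][2]++ -> VV[2]=[0, 0, 3], msg_vec=[0, 0, 3]; VV[0]=max(VV[0],msg_vec) then VV[0][0]++ -> VV[0]=[4, 3, 3]
Final vectors: VV[0]=[4, 3, 3]; VV[1]=[3, 4, 0]; VV[2]=[0, 0, 3]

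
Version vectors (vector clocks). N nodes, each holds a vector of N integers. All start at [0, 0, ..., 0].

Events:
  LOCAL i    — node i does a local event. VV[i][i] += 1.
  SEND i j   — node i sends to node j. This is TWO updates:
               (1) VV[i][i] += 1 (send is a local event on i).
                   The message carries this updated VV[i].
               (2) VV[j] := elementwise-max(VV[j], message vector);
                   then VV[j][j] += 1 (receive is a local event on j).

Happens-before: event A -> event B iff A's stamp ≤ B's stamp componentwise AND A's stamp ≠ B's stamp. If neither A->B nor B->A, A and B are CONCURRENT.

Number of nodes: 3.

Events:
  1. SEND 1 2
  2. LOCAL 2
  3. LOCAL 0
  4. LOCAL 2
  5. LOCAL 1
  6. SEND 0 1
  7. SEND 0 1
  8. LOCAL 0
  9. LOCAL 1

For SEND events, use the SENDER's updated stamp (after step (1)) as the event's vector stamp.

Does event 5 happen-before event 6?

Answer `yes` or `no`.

Answer: no

Derivation:
Initial: VV[0]=[0, 0, 0]
Initial: VV[1]=[0, 0, 0]
Initial: VV[2]=[0, 0, 0]
Event 1: SEND 1->2: VV[1][1]++ -> VV[1]=[0, 1, 0], msg_vec=[0, 1, 0]; VV[2]=max(VV[2],msg_vec) then VV[2][2]++ -> VV[2]=[0, 1, 1]
Event 2: LOCAL 2: VV[2][2]++ -> VV[2]=[0, 1, 2]
Event 3: LOCAL 0: VV[0][0]++ -> VV[0]=[1, 0, 0]
Event 4: LOCAL 2: VV[2][2]++ -> VV[2]=[0, 1, 3]
Event 5: LOCAL 1: VV[1][1]++ -> VV[1]=[0, 2, 0]
Event 6: SEND 0->1: VV[0][0]++ -> VV[0]=[2, 0, 0], msg_vec=[2, 0, 0]; VV[1]=max(VV[1],msg_vec) then VV[1][1]++ -> VV[1]=[2, 3, 0]
Event 7: SEND 0->1: VV[0][0]++ -> VV[0]=[3, 0, 0], msg_vec=[3, 0, 0]; VV[1]=max(VV[1],msg_vec) then VV[1][1]++ -> VV[1]=[3, 4, 0]
Event 8: LOCAL 0: VV[0][0]++ -> VV[0]=[4, 0, 0]
Event 9: LOCAL 1: VV[1][1]++ -> VV[1]=[3, 5, 0]
Event 5 stamp: [0, 2, 0]
Event 6 stamp: [2, 0, 0]
[0, 2, 0] <= [2, 0, 0]? False. Equal? False. Happens-before: False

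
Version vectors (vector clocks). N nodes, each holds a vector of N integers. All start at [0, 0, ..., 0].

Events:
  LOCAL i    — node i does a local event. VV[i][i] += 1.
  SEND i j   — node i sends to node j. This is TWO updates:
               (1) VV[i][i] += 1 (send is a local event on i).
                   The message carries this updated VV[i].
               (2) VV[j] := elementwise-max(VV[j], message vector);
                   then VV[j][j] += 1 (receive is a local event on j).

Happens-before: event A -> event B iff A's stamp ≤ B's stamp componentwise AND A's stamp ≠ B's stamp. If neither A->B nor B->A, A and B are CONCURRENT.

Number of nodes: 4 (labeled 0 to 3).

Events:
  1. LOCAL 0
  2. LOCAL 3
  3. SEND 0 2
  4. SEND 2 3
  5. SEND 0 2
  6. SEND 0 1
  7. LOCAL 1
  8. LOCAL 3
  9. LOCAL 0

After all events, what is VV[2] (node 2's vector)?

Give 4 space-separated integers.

Initial: VV[0]=[0, 0, 0, 0]
Initial: VV[1]=[0, 0, 0, 0]
Initial: VV[2]=[0, 0, 0, 0]
Initial: VV[3]=[0, 0, 0, 0]
Event 1: LOCAL 0: VV[0][0]++ -> VV[0]=[1, 0, 0, 0]
Event 2: LOCAL 3: VV[3][3]++ -> VV[3]=[0, 0, 0, 1]
Event 3: SEND 0->2: VV[0][0]++ -> VV[0]=[2, 0, 0, 0], msg_vec=[2, 0, 0, 0]; VV[2]=max(VV[2],msg_vec) then VV[2][2]++ -> VV[2]=[2, 0, 1, 0]
Event 4: SEND 2->3: VV[2][2]++ -> VV[2]=[2, 0, 2, 0], msg_vec=[2, 0, 2, 0]; VV[3]=max(VV[3],msg_vec) then VV[3][3]++ -> VV[3]=[2, 0, 2, 2]
Event 5: SEND 0->2: VV[0][0]++ -> VV[0]=[3, 0, 0, 0], msg_vec=[3, 0, 0, 0]; VV[2]=max(VV[2],msg_vec) then VV[2][2]++ -> VV[2]=[3, 0, 3, 0]
Event 6: SEND 0->1: VV[0][0]++ -> VV[0]=[4, 0, 0, 0], msg_vec=[4, 0, 0, 0]; VV[1]=max(VV[1],msg_vec) then VV[1][1]++ -> VV[1]=[4, 1, 0, 0]
Event 7: LOCAL 1: VV[1][1]++ -> VV[1]=[4, 2, 0, 0]
Event 8: LOCAL 3: VV[3][3]++ -> VV[3]=[2, 0, 2, 3]
Event 9: LOCAL 0: VV[0][0]++ -> VV[0]=[5, 0, 0, 0]
Final vectors: VV[0]=[5, 0, 0, 0]; VV[1]=[4, 2, 0, 0]; VV[2]=[3, 0, 3, 0]; VV[3]=[2, 0, 2, 3]

Answer: 3 0 3 0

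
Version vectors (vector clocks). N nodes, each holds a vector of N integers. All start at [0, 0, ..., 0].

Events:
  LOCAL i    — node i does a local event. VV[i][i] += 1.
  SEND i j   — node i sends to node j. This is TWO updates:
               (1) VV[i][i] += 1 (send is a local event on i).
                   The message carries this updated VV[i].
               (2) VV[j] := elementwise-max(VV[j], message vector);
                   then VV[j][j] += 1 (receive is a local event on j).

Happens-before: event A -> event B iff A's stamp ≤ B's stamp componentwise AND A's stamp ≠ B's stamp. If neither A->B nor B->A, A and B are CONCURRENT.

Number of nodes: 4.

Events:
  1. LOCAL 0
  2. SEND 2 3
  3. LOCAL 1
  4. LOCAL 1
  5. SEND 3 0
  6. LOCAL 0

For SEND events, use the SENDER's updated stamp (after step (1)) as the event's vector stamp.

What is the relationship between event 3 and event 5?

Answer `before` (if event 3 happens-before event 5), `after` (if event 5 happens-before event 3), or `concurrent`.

Initial: VV[0]=[0, 0, 0, 0]
Initial: VV[1]=[0, 0, 0, 0]
Initial: VV[2]=[0, 0, 0, 0]
Initial: VV[3]=[0, 0, 0, 0]
Event 1: LOCAL 0: VV[0][0]++ -> VV[0]=[1, 0, 0, 0]
Event 2: SEND 2->3: VV[2][2]++ -> VV[2]=[0, 0, 1, 0], msg_vec=[0, 0, 1, 0]; VV[3]=max(VV[3],msg_vec) then VV[3][3]++ -> VV[3]=[0, 0, 1, 1]
Event 3: LOCAL 1: VV[1][1]++ -> VV[1]=[0, 1, 0, 0]
Event 4: LOCAL 1: VV[1][1]++ -> VV[1]=[0, 2, 0, 0]
Event 5: SEND 3->0: VV[3][3]++ -> VV[3]=[0, 0, 1, 2], msg_vec=[0, 0, 1, 2]; VV[0]=max(VV[0],msg_vec) then VV[0][0]++ -> VV[0]=[2, 0, 1, 2]
Event 6: LOCAL 0: VV[0][0]++ -> VV[0]=[3, 0, 1, 2]
Event 3 stamp: [0, 1, 0, 0]
Event 5 stamp: [0, 0, 1, 2]
[0, 1, 0, 0] <= [0, 0, 1, 2]? False
[0, 0, 1, 2] <= [0, 1, 0, 0]? False
Relation: concurrent

Answer: concurrent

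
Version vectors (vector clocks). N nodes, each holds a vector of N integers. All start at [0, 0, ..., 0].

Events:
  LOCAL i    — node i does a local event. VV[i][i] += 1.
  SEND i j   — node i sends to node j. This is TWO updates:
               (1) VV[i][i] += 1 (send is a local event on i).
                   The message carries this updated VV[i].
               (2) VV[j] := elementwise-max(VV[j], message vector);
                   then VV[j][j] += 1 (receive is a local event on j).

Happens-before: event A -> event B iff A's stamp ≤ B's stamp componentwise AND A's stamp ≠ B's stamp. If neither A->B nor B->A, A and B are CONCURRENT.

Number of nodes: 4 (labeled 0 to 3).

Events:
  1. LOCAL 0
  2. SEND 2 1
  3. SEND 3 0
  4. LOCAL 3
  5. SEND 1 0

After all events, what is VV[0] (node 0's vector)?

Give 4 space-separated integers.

Initial: VV[0]=[0, 0, 0, 0]
Initial: VV[1]=[0, 0, 0, 0]
Initial: VV[2]=[0, 0, 0, 0]
Initial: VV[3]=[0, 0, 0, 0]
Event 1: LOCAL 0: VV[0][0]++ -> VV[0]=[1, 0, 0, 0]
Event 2: SEND 2->1: VV[2][2]++ -> VV[2]=[0, 0, 1, 0], msg_vec=[0, 0, 1, 0]; VV[1]=max(VV[1],msg_vec) then VV[1][1]++ -> VV[1]=[0, 1, 1, 0]
Event 3: SEND 3->0: VV[3][3]++ -> VV[3]=[0, 0, 0, 1], msg_vec=[0, 0, 0, 1]; VV[0]=max(VV[0],msg_vec) then VV[0][0]++ -> VV[0]=[2, 0, 0, 1]
Event 4: LOCAL 3: VV[3][3]++ -> VV[3]=[0, 0, 0, 2]
Event 5: SEND 1->0: VV[1][1]++ -> VV[1]=[0, 2, 1, 0], msg_vec=[0, 2, 1, 0]; VV[0]=max(VV[0],msg_vec) then VV[0][0]++ -> VV[0]=[3, 2, 1, 1]
Final vectors: VV[0]=[3, 2, 1, 1]; VV[1]=[0, 2, 1, 0]; VV[2]=[0, 0, 1, 0]; VV[3]=[0, 0, 0, 2]

Answer: 3 2 1 1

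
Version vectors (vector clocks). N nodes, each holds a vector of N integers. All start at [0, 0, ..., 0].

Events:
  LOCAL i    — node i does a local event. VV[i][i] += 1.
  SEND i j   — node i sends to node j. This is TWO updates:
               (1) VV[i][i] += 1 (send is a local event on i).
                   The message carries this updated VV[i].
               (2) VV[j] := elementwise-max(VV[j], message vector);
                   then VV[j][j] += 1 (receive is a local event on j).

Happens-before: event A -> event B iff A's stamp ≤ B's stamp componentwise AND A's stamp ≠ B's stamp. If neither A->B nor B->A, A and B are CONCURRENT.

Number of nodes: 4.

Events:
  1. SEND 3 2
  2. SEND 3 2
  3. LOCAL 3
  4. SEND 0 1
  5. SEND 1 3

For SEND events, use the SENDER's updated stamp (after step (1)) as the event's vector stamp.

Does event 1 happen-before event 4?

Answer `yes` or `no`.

Answer: no

Derivation:
Initial: VV[0]=[0, 0, 0, 0]
Initial: VV[1]=[0, 0, 0, 0]
Initial: VV[2]=[0, 0, 0, 0]
Initial: VV[3]=[0, 0, 0, 0]
Event 1: SEND 3->2: VV[3][3]++ -> VV[3]=[0, 0, 0, 1], msg_vec=[0, 0, 0, 1]; VV[2]=max(VV[2],msg_vec) then VV[2][2]++ -> VV[2]=[0, 0, 1, 1]
Event 2: SEND 3->2: VV[3][3]++ -> VV[3]=[0, 0, 0, 2], msg_vec=[0, 0, 0, 2]; VV[2]=max(VV[2],msg_vec) then VV[2][2]++ -> VV[2]=[0, 0, 2, 2]
Event 3: LOCAL 3: VV[3][3]++ -> VV[3]=[0, 0, 0, 3]
Event 4: SEND 0->1: VV[0][0]++ -> VV[0]=[1, 0, 0, 0], msg_vec=[1, 0, 0, 0]; VV[1]=max(VV[1],msg_vec) then VV[1][1]++ -> VV[1]=[1, 1, 0, 0]
Event 5: SEND 1->3: VV[1][1]++ -> VV[1]=[1, 2, 0, 0], msg_vec=[1, 2, 0, 0]; VV[3]=max(VV[3],msg_vec) then VV[3][3]++ -> VV[3]=[1, 2, 0, 4]
Event 1 stamp: [0, 0, 0, 1]
Event 4 stamp: [1, 0, 0, 0]
[0, 0, 0, 1] <= [1, 0, 0, 0]? False. Equal? False. Happens-before: False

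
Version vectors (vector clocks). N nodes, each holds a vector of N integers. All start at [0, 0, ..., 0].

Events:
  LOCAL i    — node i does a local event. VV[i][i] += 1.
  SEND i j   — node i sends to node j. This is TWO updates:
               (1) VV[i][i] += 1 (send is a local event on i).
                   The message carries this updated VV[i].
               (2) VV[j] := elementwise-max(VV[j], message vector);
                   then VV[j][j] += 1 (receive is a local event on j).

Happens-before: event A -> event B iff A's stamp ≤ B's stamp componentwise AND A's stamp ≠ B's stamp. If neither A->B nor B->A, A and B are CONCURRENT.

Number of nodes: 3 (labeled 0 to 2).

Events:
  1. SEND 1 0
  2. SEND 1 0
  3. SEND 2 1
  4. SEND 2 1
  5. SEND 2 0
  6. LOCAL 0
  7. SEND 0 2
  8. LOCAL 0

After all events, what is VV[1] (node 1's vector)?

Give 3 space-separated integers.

Answer: 0 4 2

Derivation:
Initial: VV[0]=[0, 0, 0]
Initial: VV[1]=[0, 0, 0]
Initial: VV[2]=[0, 0, 0]
Event 1: SEND 1->0: VV[1][1]++ -> VV[1]=[0, 1, 0], msg_vec=[0, 1, 0]; VV[0]=max(VV[0],msg_vec) then VV[0][0]++ -> VV[0]=[1, 1, 0]
Event 2: SEND 1->0: VV[1][1]++ -> VV[1]=[0, 2, 0], msg_vec=[0, 2, 0]; VV[0]=max(VV[0],msg_vec) then VV[0][0]++ -> VV[0]=[2, 2, 0]
Event 3: SEND 2->1: VV[2][2]++ -> VV[2]=[0, 0, 1], msg_vec=[0, 0, 1]; VV[1]=max(VV[1],msg_vec) then VV[1][1]++ -> VV[1]=[0, 3, 1]
Event 4: SEND 2->1: VV[2][2]++ -> VV[2]=[0, 0, 2], msg_vec=[0, 0, 2]; VV[1]=max(VV[1],msg_vec) then VV[1][1]++ -> VV[1]=[0, 4, 2]
Event 5: SEND 2->0: VV[2][2]++ -> VV[2]=[0, 0, 3], msg_vec=[0, 0, 3]; VV[0]=max(VV[0],msg_vec) then VV[0][0]++ -> VV[0]=[3, 2, 3]
Event 6: LOCAL 0: VV[0][0]++ -> VV[0]=[4, 2, 3]
Event 7: SEND 0->2: VV[0][0]++ -> VV[0]=[5, 2, 3], msg_vec=[5, 2, 3]; VV[2]=max(VV[2],msg_vec) then VV[2][2]++ -> VV[2]=[5, 2, 4]
Event 8: LOCAL 0: VV[0][0]++ -> VV[0]=[6, 2, 3]
Final vectors: VV[0]=[6, 2, 3]; VV[1]=[0, 4, 2]; VV[2]=[5, 2, 4]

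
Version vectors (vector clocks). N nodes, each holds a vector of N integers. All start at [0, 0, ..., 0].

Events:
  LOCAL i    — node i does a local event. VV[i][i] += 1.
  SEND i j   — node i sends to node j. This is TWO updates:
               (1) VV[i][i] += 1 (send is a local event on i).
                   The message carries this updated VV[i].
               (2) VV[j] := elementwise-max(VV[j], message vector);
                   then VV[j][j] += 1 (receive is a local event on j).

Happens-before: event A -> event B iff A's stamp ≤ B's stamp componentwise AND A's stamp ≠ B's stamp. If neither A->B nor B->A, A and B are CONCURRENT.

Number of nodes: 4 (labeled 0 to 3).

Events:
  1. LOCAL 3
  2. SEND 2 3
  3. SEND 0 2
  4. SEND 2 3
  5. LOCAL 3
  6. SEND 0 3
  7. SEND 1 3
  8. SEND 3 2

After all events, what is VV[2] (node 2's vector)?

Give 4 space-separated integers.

Answer: 2 1 4 7

Derivation:
Initial: VV[0]=[0, 0, 0, 0]
Initial: VV[1]=[0, 0, 0, 0]
Initial: VV[2]=[0, 0, 0, 0]
Initial: VV[3]=[0, 0, 0, 0]
Event 1: LOCAL 3: VV[3][3]++ -> VV[3]=[0, 0, 0, 1]
Event 2: SEND 2->3: VV[2][2]++ -> VV[2]=[0, 0, 1, 0], msg_vec=[0, 0, 1, 0]; VV[3]=max(VV[3],msg_vec) then VV[3][3]++ -> VV[3]=[0, 0, 1, 2]
Event 3: SEND 0->2: VV[0][0]++ -> VV[0]=[1, 0, 0, 0], msg_vec=[1, 0, 0, 0]; VV[2]=max(VV[2],msg_vec) then VV[2][2]++ -> VV[2]=[1, 0, 2, 0]
Event 4: SEND 2->3: VV[2][2]++ -> VV[2]=[1, 0, 3, 0], msg_vec=[1, 0, 3, 0]; VV[3]=max(VV[3],msg_vec) then VV[3][3]++ -> VV[3]=[1, 0, 3, 3]
Event 5: LOCAL 3: VV[3][3]++ -> VV[3]=[1, 0, 3, 4]
Event 6: SEND 0->3: VV[0][0]++ -> VV[0]=[2, 0, 0, 0], msg_vec=[2, 0, 0, 0]; VV[3]=max(VV[3],msg_vec) then VV[3][3]++ -> VV[3]=[2, 0, 3, 5]
Event 7: SEND 1->3: VV[1][1]++ -> VV[1]=[0, 1, 0, 0], msg_vec=[0, 1, 0, 0]; VV[3]=max(VV[3],msg_vec) then VV[3][3]++ -> VV[3]=[2, 1, 3, 6]
Event 8: SEND 3->2: VV[3][3]++ -> VV[3]=[2, 1, 3, 7], msg_vec=[2, 1, 3, 7]; VV[2]=max(VV[2],msg_vec) then VV[2][2]++ -> VV[2]=[2, 1, 4, 7]
Final vectors: VV[0]=[2, 0, 0, 0]; VV[1]=[0, 1, 0, 0]; VV[2]=[2, 1, 4, 7]; VV[3]=[2, 1, 3, 7]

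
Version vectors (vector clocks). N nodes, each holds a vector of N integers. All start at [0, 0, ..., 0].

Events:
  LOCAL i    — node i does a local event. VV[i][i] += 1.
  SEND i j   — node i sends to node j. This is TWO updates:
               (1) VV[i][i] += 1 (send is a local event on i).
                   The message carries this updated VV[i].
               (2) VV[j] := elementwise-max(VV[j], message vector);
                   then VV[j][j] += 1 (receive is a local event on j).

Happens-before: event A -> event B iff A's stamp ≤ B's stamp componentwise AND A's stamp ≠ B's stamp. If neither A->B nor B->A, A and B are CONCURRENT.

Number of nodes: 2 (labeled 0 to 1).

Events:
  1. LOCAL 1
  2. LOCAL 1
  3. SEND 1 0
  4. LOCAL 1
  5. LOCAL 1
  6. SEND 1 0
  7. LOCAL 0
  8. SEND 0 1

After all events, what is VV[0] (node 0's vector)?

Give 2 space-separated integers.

Initial: VV[0]=[0, 0]
Initial: VV[1]=[0, 0]
Event 1: LOCAL 1: VV[1][1]++ -> VV[1]=[0, 1]
Event 2: LOCAL 1: VV[1][1]++ -> VV[1]=[0, 2]
Event 3: SEND 1->0: VV[1][1]++ -> VV[1]=[0, 3], msg_vec=[0, 3]; VV[0]=max(VV[0],msg_vec) then VV[0][0]++ -> VV[0]=[1, 3]
Event 4: LOCAL 1: VV[1][1]++ -> VV[1]=[0, 4]
Event 5: LOCAL 1: VV[1][1]++ -> VV[1]=[0, 5]
Event 6: SEND 1->0: VV[1][1]++ -> VV[1]=[0, 6], msg_vec=[0, 6]; VV[0]=max(VV[0],msg_vec) then VV[0][0]++ -> VV[0]=[2, 6]
Event 7: LOCAL 0: VV[0][0]++ -> VV[0]=[3, 6]
Event 8: SEND 0->1: VV[0][0]++ -> VV[0]=[4, 6], msg_vec=[4, 6]; VV[1]=max(VV[1],msg_vec) then VV[1][1]++ -> VV[1]=[4, 7]
Final vectors: VV[0]=[4, 6]; VV[1]=[4, 7]

Answer: 4 6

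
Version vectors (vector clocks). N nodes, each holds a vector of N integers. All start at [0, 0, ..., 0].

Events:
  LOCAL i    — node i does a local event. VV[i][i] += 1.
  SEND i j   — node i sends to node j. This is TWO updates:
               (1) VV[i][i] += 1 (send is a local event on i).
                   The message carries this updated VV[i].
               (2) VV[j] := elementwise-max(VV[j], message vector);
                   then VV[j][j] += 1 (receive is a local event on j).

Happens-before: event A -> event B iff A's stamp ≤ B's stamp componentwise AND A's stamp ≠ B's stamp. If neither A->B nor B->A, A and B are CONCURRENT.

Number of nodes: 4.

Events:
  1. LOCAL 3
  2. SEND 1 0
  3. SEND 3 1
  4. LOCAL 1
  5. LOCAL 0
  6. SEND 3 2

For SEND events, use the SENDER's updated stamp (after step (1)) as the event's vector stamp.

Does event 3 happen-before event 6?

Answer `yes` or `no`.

Initial: VV[0]=[0, 0, 0, 0]
Initial: VV[1]=[0, 0, 0, 0]
Initial: VV[2]=[0, 0, 0, 0]
Initial: VV[3]=[0, 0, 0, 0]
Event 1: LOCAL 3: VV[3][3]++ -> VV[3]=[0, 0, 0, 1]
Event 2: SEND 1->0: VV[1][1]++ -> VV[1]=[0, 1, 0, 0], msg_vec=[0, 1, 0, 0]; VV[0]=max(VV[0],msg_vec) then VV[0][0]++ -> VV[0]=[1, 1, 0, 0]
Event 3: SEND 3->1: VV[3][3]++ -> VV[3]=[0, 0, 0, 2], msg_vec=[0, 0, 0, 2]; VV[1]=max(VV[1],msg_vec) then VV[1][1]++ -> VV[1]=[0, 2, 0, 2]
Event 4: LOCAL 1: VV[1][1]++ -> VV[1]=[0, 3, 0, 2]
Event 5: LOCAL 0: VV[0][0]++ -> VV[0]=[2, 1, 0, 0]
Event 6: SEND 3->2: VV[3][3]++ -> VV[3]=[0, 0, 0, 3], msg_vec=[0, 0, 0, 3]; VV[2]=max(VV[2],msg_vec) then VV[2][2]++ -> VV[2]=[0, 0, 1, 3]
Event 3 stamp: [0, 0, 0, 2]
Event 6 stamp: [0, 0, 0, 3]
[0, 0, 0, 2] <= [0, 0, 0, 3]? True. Equal? False. Happens-before: True

Answer: yes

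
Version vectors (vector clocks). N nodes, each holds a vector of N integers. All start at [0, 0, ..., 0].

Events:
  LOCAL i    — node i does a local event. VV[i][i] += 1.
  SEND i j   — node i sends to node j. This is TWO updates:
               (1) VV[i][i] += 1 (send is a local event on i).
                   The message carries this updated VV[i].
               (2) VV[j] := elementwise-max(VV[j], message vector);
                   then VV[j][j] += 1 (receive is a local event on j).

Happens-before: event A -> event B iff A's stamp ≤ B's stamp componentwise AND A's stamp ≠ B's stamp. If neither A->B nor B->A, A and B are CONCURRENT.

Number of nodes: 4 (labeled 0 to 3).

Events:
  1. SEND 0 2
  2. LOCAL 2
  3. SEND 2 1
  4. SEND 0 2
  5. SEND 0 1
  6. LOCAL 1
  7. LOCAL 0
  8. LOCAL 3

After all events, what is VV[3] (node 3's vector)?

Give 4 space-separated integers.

Answer: 0 0 0 1

Derivation:
Initial: VV[0]=[0, 0, 0, 0]
Initial: VV[1]=[0, 0, 0, 0]
Initial: VV[2]=[0, 0, 0, 0]
Initial: VV[3]=[0, 0, 0, 0]
Event 1: SEND 0->2: VV[0][0]++ -> VV[0]=[1, 0, 0, 0], msg_vec=[1, 0, 0, 0]; VV[2]=max(VV[2],msg_vec) then VV[2][2]++ -> VV[2]=[1, 0, 1, 0]
Event 2: LOCAL 2: VV[2][2]++ -> VV[2]=[1, 0, 2, 0]
Event 3: SEND 2->1: VV[2][2]++ -> VV[2]=[1, 0, 3, 0], msg_vec=[1, 0, 3, 0]; VV[1]=max(VV[1],msg_vec) then VV[1][1]++ -> VV[1]=[1, 1, 3, 0]
Event 4: SEND 0->2: VV[0][0]++ -> VV[0]=[2, 0, 0, 0], msg_vec=[2, 0, 0, 0]; VV[2]=max(VV[2],msg_vec) then VV[2][2]++ -> VV[2]=[2, 0, 4, 0]
Event 5: SEND 0->1: VV[0][0]++ -> VV[0]=[3, 0, 0, 0], msg_vec=[3, 0, 0, 0]; VV[1]=max(VV[1],msg_vec) then VV[1][1]++ -> VV[1]=[3, 2, 3, 0]
Event 6: LOCAL 1: VV[1][1]++ -> VV[1]=[3, 3, 3, 0]
Event 7: LOCAL 0: VV[0][0]++ -> VV[0]=[4, 0, 0, 0]
Event 8: LOCAL 3: VV[3][3]++ -> VV[3]=[0, 0, 0, 1]
Final vectors: VV[0]=[4, 0, 0, 0]; VV[1]=[3, 3, 3, 0]; VV[2]=[2, 0, 4, 0]; VV[3]=[0, 0, 0, 1]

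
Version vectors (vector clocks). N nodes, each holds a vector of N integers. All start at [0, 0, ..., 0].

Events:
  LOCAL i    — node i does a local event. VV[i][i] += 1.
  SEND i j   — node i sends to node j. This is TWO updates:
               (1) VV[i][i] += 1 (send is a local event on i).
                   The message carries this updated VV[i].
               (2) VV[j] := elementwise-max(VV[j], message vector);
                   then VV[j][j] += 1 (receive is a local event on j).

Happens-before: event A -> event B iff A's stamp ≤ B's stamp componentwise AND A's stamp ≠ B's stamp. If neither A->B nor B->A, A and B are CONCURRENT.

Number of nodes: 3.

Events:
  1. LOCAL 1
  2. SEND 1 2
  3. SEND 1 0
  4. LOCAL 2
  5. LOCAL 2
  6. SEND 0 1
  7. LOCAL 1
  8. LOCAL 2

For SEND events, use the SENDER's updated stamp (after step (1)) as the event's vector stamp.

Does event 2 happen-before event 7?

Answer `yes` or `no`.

Answer: yes

Derivation:
Initial: VV[0]=[0, 0, 0]
Initial: VV[1]=[0, 0, 0]
Initial: VV[2]=[0, 0, 0]
Event 1: LOCAL 1: VV[1][1]++ -> VV[1]=[0, 1, 0]
Event 2: SEND 1->2: VV[1][1]++ -> VV[1]=[0, 2, 0], msg_vec=[0, 2, 0]; VV[2]=max(VV[2],msg_vec) then VV[2][2]++ -> VV[2]=[0, 2, 1]
Event 3: SEND 1->0: VV[1][1]++ -> VV[1]=[0, 3, 0], msg_vec=[0, 3, 0]; VV[0]=max(VV[0],msg_vec) then VV[0][0]++ -> VV[0]=[1, 3, 0]
Event 4: LOCAL 2: VV[2][2]++ -> VV[2]=[0, 2, 2]
Event 5: LOCAL 2: VV[2][2]++ -> VV[2]=[0, 2, 3]
Event 6: SEND 0->1: VV[0][0]++ -> VV[0]=[2, 3, 0], msg_vec=[2, 3, 0]; VV[1]=max(VV[1],msg_vec) then VV[1][1]++ -> VV[1]=[2, 4, 0]
Event 7: LOCAL 1: VV[1][1]++ -> VV[1]=[2, 5, 0]
Event 8: LOCAL 2: VV[2][2]++ -> VV[2]=[0, 2, 4]
Event 2 stamp: [0, 2, 0]
Event 7 stamp: [2, 5, 0]
[0, 2, 0] <= [2, 5, 0]? True. Equal? False. Happens-before: True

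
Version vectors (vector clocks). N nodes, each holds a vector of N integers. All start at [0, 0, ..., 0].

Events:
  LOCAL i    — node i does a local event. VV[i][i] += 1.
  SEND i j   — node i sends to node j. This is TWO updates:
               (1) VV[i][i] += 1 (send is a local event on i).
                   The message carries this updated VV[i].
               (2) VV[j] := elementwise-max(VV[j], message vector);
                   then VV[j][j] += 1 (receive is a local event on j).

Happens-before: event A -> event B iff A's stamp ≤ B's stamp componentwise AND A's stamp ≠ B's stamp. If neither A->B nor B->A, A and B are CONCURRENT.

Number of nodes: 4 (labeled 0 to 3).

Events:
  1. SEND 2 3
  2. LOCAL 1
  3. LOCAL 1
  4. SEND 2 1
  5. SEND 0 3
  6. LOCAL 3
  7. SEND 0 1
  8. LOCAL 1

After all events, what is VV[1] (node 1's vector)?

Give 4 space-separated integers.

Answer: 2 5 2 0

Derivation:
Initial: VV[0]=[0, 0, 0, 0]
Initial: VV[1]=[0, 0, 0, 0]
Initial: VV[2]=[0, 0, 0, 0]
Initial: VV[3]=[0, 0, 0, 0]
Event 1: SEND 2->3: VV[2][2]++ -> VV[2]=[0, 0, 1, 0], msg_vec=[0, 0, 1, 0]; VV[3]=max(VV[3],msg_vec) then VV[3][3]++ -> VV[3]=[0, 0, 1, 1]
Event 2: LOCAL 1: VV[1][1]++ -> VV[1]=[0, 1, 0, 0]
Event 3: LOCAL 1: VV[1][1]++ -> VV[1]=[0, 2, 0, 0]
Event 4: SEND 2->1: VV[2][2]++ -> VV[2]=[0, 0, 2, 0], msg_vec=[0, 0, 2, 0]; VV[1]=max(VV[1],msg_vec) then VV[1][1]++ -> VV[1]=[0, 3, 2, 0]
Event 5: SEND 0->3: VV[0][0]++ -> VV[0]=[1, 0, 0, 0], msg_vec=[1, 0, 0, 0]; VV[3]=max(VV[3],msg_vec) then VV[3][3]++ -> VV[3]=[1, 0, 1, 2]
Event 6: LOCAL 3: VV[3][3]++ -> VV[3]=[1, 0, 1, 3]
Event 7: SEND 0->1: VV[0][0]++ -> VV[0]=[2, 0, 0, 0], msg_vec=[2, 0, 0, 0]; VV[1]=max(VV[1],msg_vec) then VV[1][1]++ -> VV[1]=[2, 4, 2, 0]
Event 8: LOCAL 1: VV[1][1]++ -> VV[1]=[2, 5, 2, 0]
Final vectors: VV[0]=[2, 0, 0, 0]; VV[1]=[2, 5, 2, 0]; VV[2]=[0, 0, 2, 0]; VV[3]=[1, 0, 1, 3]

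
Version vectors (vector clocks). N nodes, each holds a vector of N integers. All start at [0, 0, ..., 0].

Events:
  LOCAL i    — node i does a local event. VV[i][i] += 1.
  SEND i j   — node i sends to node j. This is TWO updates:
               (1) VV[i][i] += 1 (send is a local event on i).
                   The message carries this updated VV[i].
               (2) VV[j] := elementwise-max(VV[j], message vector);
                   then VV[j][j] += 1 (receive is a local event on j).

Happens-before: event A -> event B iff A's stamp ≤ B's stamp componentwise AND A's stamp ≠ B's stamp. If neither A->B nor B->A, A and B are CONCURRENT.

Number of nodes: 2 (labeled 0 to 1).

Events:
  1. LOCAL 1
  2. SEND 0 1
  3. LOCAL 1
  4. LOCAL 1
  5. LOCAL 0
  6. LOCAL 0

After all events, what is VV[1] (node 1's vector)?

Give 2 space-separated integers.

Initial: VV[0]=[0, 0]
Initial: VV[1]=[0, 0]
Event 1: LOCAL 1: VV[1][1]++ -> VV[1]=[0, 1]
Event 2: SEND 0->1: VV[0][0]++ -> VV[0]=[1, 0], msg_vec=[1, 0]; VV[1]=max(VV[1],msg_vec) then VV[1][1]++ -> VV[1]=[1, 2]
Event 3: LOCAL 1: VV[1][1]++ -> VV[1]=[1, 3]
Event 4: LOCAL 1: VV[1][1]++ -> VV[1]=[1, 4]
Event 5: LOCAL 0: VV[0][0]++ -> VV[0]=[2, 0]
Event 6: LOCAL 0: VV[0][0]++ -> VV[0]=[3, 0]
Final vectors: VV[0]=[3, 0]; VV[1]=[1, 4]

Answer: 1 4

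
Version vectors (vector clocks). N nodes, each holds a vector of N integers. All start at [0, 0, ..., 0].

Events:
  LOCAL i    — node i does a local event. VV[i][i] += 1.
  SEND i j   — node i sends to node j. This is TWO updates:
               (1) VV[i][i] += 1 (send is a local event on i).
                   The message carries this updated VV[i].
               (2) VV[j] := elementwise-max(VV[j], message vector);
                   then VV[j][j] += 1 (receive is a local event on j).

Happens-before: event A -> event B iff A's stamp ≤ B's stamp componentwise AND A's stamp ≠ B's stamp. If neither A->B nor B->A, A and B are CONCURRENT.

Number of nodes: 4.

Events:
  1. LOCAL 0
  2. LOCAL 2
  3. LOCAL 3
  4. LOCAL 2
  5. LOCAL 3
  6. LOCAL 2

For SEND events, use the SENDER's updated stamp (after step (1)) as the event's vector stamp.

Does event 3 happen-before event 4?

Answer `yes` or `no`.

Answer: no

Derivation:
Initial: VV[0]=[0, 0, 0, 0]
Initial: VV[1]=[0, 0, 0, 0]
Initial: VV[2]=[0, 0, 0, 0]
Initial: VV[3]=[0, 0, 0, 0]
Event 1: LOCAL 0: VV[0][0]++ -> VV[0]=[1, 0, 0, 0]
Event 2: LOCAL 2: VV[2][2]++ -> VV[2]=[0, 0, 1, 0]
Event 3: LOCAL 3: VV[3][3]++ -> VV[3]=[0, 0, 0, 1]
Event 4: LOCAL 2: VV[2][2]++ -> VV[2]=[0, 0, 2, 0]
Event 5: LOCAL 3: VV[3][3]++ -> VV[3]=[0, 0, 0, 2]
Event 6: LOCAL 2: VV[2][2]++ -> VV[2]=[0, 0, 3, 0]
Event 3 stamp: [0, 0, 0, 1]
Event 4 stamp: [0, 0, 2, 0]
[0, 0, 0, 1] <= [0, 0, 2, 0]? False. Equal? False. Happens-before: False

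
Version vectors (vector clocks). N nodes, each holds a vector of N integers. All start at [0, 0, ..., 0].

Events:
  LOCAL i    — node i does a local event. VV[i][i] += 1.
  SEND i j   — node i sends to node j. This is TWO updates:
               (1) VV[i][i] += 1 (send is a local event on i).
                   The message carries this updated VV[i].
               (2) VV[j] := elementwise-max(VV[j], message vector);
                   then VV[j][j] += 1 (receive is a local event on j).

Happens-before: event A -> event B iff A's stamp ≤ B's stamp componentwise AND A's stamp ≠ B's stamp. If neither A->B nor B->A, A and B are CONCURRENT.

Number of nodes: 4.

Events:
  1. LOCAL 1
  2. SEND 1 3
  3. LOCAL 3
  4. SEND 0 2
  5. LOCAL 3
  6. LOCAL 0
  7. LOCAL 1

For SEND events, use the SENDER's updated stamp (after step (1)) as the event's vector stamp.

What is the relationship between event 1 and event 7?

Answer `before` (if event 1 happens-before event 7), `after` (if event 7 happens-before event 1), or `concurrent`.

Answer: before

Derivation:
Initial: VV[0]=[0, 0, 0, 0]
Initial: VV[1]=[0, 0, 0, 0]
Initial: VV[2]=[0, 0, 0, 0]
Initial: VV[3]=[0, 0, 0, 0]
Event 1: LOCAL 1: VV[1][1]++ -> VV[1]=[0, 1, 0, 0]
Event 2: SEND 1->3: VV[1][1]++ -> VV[1]=[0, 2, 0, 0], msg_vec=[0, 2, 0, 0]; VV[3]=max(VV[3],msg_vec) then VV[3][3]++ -> VV[3]=[0, 2, 0, 1]
Event 3: LOCAL 3: VV[3][3]++ -> VV[3]=[0, 2, 0, 2]
Event 4: SEND 0->2: VV[0][0]++ -> VV[0]=[1, 0, 0, 0], msg_vec=[1, 0, 0, 0]; VV[2]=max(VV[2],msg_vec) then VV[2][2]++ -> VV[2]=[1, 0, 1, 0]
Event 5: LOCAL 3: VV[3][3]++ -> VV[3]=[0, 2, 0, 3]
Event 6: LOCAL 0: VV[0][0]++ -> VV[0]=[2, 0, 0, 0]
Event 7: LOCAL 1: VV[1][1]++ -> VV[1]=[0, 3, 0, 0]
Event 1 stamp: [0, 1, 0, 0]
Event 7 stamp: [0, 3, 0, 0]
[0, 1, 0, 0] <= [0, 3, 0, 0]? True
[0, 3, 0, 0] <= [0, 1, 0, 0]? False
Relation: before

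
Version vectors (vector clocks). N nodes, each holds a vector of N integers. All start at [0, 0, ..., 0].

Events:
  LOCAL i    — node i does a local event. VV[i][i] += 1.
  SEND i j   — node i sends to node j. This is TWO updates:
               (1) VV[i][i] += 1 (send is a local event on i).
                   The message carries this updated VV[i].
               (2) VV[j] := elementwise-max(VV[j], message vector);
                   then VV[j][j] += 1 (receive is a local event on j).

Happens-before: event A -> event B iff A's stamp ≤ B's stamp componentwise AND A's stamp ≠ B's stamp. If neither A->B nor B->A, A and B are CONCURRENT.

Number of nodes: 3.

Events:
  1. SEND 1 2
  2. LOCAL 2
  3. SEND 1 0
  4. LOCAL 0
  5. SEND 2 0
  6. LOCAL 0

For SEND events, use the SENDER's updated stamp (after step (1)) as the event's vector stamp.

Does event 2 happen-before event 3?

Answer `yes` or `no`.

Initial: VV[0]=[0, 0, 0]
Initial: VV[1]=[0, 0, 0]
Initial: VV[2]=[0, 0, 0]
Event 1: SEND 1->2: VV[1][1]++ -> VV[1]=[0, 1, 0], msg_vec=[0, 1, 0]; VV[2]=max(VV[2],msg_vec) then VV[2][2]++ -> VV[2]=[0, 1, 1]
Event 2: LOCAL 2: VV[2][2]++ -> VV[2]=[0, 1, 2]
Event 3: SEND 1->0: VV[1][1]++ -> VV[1]=[0, 2, 0], msg_vec=[0, 2, 0]; VV[0]=max(VV[0],msg_vec) then VV[0][0]++ -> VV[0]=[1, 2, 0]
Event 4: LOCAL 0: VV[0][0]++ -> VV[0]=[2, 2, 0]
Event 5: SEND 2->0: VV[2][2]++ -> VV[2]=[0, 1, 3], msg_vec=[0, 1, 3]; VV[0]=max(VV[0],msg_vec) then VV[0][0]++ -> VV[0]=[3, 2, 3]
Event 6: LOCAL 0: VV[0][0]++ -> VV[0]=[4, 2, 3]
Event 2 stamp: [0, 1, 2]
Event 3 stamp: [0, 2, 0]
[0, 1, 2] <= [0, 2, 0]? False. Equal? False. Happens-before: False

Answer: no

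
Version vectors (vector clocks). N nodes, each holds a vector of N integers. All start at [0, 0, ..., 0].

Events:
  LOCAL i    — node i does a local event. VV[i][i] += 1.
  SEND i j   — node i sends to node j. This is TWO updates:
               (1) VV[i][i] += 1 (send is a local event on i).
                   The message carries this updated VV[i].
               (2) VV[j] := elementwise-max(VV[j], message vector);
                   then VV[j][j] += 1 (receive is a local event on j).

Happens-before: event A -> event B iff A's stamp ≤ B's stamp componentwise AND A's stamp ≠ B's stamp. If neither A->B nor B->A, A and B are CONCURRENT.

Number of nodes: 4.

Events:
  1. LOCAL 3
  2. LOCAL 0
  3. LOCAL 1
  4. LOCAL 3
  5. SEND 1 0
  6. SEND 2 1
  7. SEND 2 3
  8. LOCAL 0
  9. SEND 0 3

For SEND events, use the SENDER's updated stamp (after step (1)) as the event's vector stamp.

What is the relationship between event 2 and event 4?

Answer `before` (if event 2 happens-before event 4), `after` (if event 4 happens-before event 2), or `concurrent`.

Answer: concurrent

Derivation:
Initial: VV[0]=[0, 0, 0, 0]
Initial: VV[1]=[0, 0, 0, 0]
Initial: VV[2]=[0, 0, 0, 0]
Initial: VV[3]=[0, 0, 0, 0]
Event 1: LOCAL 3: VV[3][3]++ -> VV[3]=[0, 0, 0, 1]
Event 2: LOCAL 0: VV[0][0]++ -> VV[0]=[1, 0, 0, 0]
Event 3: LOCAL 1: VV[1][1]++ -> VV[1]=[0, 1, 0, 0]
Event 4: LOCAL 3: VV[3][3]++ -> VV[3]=[0, 0, 0, 2]
Event 5: SEND 1->0: VV[1][1]++ -> VV[1]=[0, 2, 0, 0], msg_vec=[0, 2, 0, 0]; VV[0]=max(VV[0],msg_vec) then VV[0][0]++ -> VV[0]=[2, 2, 0, 0]
Event 6: SEND 2->1: VV[2][2]++ -> VV[2]=[0, 0, 1, 0], msg_vec=[0, 0, 1, 0]; VV[1]=max(VV[1],msg_vec) then VV[1][1]++ -> VV[1]=[0, 3, 1, 0]
Event 7: SEND 2->3: VV[2][2]++ -> VV[2]=[0, 0, 2, 0], msg_vec=[0, 0, 2, 0]; VV[3]=max(VV[3],msg_vec) then VV[3][3]++ -> VV[3]=[0, 0, 2, 3]
Event 8: LOCAL 0: VV[0][0]++ -> VV[0]=[3, 2, 0, 0]
Event 9: SEND 0->3: VV[0][0]++ -> VV[0]=[4, 2, 0, 0], msg_vec=[4, 2, 0, 0]; VV[3]=max(VV[3],msg_vec) then VV[3][3]++ -> VV[3]=[4, 2, 2, 4]
Event 2 stamp: [1, 0, 0, 0]
Event 4 stamp: [0, 0, 0, 2]
[1, 0, 0, 0] <= [0, 0, 0, 2]? False
[0, 0, 0, 2] <= [1, 0, 0, 0]? False
Relation: concurrent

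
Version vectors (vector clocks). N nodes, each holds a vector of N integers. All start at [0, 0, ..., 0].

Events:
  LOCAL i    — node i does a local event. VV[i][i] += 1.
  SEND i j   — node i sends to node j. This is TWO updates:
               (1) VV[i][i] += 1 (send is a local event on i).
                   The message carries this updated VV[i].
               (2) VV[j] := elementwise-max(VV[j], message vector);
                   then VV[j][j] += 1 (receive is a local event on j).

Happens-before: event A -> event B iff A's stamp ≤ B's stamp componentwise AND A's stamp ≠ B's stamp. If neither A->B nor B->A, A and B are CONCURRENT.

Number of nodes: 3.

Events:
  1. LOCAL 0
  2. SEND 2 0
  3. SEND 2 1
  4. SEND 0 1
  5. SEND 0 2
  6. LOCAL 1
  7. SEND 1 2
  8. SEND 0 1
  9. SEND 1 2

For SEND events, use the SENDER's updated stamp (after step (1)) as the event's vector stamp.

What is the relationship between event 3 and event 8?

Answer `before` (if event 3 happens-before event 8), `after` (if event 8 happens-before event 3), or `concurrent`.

Answer: concurrent

Derivation:
Initial: VV[0]=[0, 0, 0]
Initial: VV[1]=[0, 0, 0]
Initial: VV[2]=[0, 0, 0]
Event 1: LOCAL 0: VV[0][0]++ -> VV[0]=[1, 0, 0]
Event 2: SEND 2->0: VV[2][2]++ -> VV[2]=[0, 0, 1], msg_vec=[0, 0, 1]; VV[0]=max(VV[0],msg_vec) then VV[0][0]++ -> VV[0]=[2, 0, 1]
Event 3: SEND 2->1: VV[2][2]++ -> VV[2]=[0, 0, 2], msg_vec=[0, 0, 2]; VV[1]=max(VV[1],msg_vec) then VV[1][1]++ -> VV[1]=[0, 1, 2]
Event 4: SEND 0->1: VV[0][0]++ -> VV[0]=[3, 0, 1], msg_vec=[3, 0, 1]; VV[1]=max(VV[1],msg_vec) then VV[1][1]++ -> VV[1]=[3, 2, 2]
Event 5: SEND 0->2: VV[0][0]++ -> VV[0]=[4, 0, 1], msg_vec=[4, 0, 1]; VV[2]=max(VV[2],msg_vec) then VV[2][2]++ -> VV[2]=[4, 0, 3]
Event 6: LOCAL 1: VV[1][1]++ -> VV[1]=[3, 3, 2]
Event 7: SEND 1->2: VV[1][1]++ -> VV[1]=[3, 4, 2], msg_vec=[3, 4, 2]; VV[2]=max(VV[2],msg_vec) then VV[2][2]++ -> VV[2]=[4, 4, 4]
Event 8: SEND 0->1: VV[0][0]++ -> VV[0]=[5, 0, 1], msg_vec=[5, 0, 1]; VV[1]=max(VV[1],msg_vec) then VV[1][1]++ -> VV[1]=[5, 5, 2]
Event 9: SEND 1->2: VV[1][1]++ -> VV[1]=[5, 6, 2], msg_vec=[5, 6, 2]; VV[2]=max(VV[2],msg_vec) then VV[2][2]++ -> VV[2]=[5, 6, 5]
Event 3 stamp: [0, 0, 2]
Event 8 stamp: [5, 0, 1]
[0, 0, 2] <= [5, 0, 1]? False
[5, 0, 1] <= [0, 0, 2]? False
Relation: concurrent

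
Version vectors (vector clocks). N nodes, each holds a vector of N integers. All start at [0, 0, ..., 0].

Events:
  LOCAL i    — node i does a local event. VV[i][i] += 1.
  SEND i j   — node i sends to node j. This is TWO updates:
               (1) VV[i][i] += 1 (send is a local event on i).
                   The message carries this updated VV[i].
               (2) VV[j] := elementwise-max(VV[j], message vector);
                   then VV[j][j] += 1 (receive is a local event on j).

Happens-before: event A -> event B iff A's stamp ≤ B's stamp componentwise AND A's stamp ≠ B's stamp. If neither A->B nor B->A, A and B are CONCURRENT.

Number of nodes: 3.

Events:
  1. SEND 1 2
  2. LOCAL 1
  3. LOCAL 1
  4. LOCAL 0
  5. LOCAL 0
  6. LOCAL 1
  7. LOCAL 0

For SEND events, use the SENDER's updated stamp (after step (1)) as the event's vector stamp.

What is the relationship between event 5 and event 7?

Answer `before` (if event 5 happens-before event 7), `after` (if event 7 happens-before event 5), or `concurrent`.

Initial: VV[0]=[0, 0, 0]
Initial: VV[1]=[0, 0, 0]
Initial: VV[2]=[0, 0, 0]
Event 1: SEND 1->2: VV[1][1]++ -> VV[1]=[0, 1, 0], msg_vec=[0, 1, 0]; VV[2]=max(VV[2],msg_vec) then VV[2][2]++ -> VV[2]=[0, 1, 1]
Event 2: LOCAL 1: VV[1][1]++ -> VV[1]=[0, 2, 0]
Event 3: LOCAL 1: VV[1][1]++ -> VV[1]=[0, 3, 0]
Event 4: LOCAL 0: VV[0][0]++ -> VV[0]=[1, 0, 0]
Event 5: LOCAL 0: VV[0][0]++ -> VV[0]=[2, 0, 0]
Event 6: LOCAL 1: VV[1][1]++ -> VV[1]=[0, 4, 0]
Event 7: LOCAL 0: VV[0][0]++ -> VV[0]=[3, 0, 0]
Event 5 stamp: [2, 0, 0]
Event 7 stamp: [3, 0, 0]
[2, 0, 0] <= [3, 0, 0]? True
[3, 0, 0] <= [2, 0, 0]? False
Relation: before

Answer: before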